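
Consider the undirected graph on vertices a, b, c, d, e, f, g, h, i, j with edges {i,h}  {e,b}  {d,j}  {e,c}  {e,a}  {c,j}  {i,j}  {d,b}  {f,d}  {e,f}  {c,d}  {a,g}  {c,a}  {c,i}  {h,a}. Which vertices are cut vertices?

Removing a increases the component count from 1 to 2, so a is a cut vertex.
By contrast removing b leaves 1 component; it is not a cut vertex. No other vertex is a cut vertex either.

a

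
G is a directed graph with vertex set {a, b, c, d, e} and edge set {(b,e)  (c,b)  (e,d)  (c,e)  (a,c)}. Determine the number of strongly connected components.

{a} is an SCC by itself.
{d} is an SCC by itself.
{b} is an SCC by itself.
{e} is an SCC by itself.
{c} is an SCC by itself.
That gives 5 strongly connected components.

5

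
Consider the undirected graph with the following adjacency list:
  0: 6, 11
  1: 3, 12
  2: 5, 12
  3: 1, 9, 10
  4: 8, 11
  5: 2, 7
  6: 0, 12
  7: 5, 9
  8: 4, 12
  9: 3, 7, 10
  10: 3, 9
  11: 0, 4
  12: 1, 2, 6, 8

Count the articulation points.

1

Removing 12 increases the component count from 1 to 2, so 12 is a cut vertex.
By contrast removing 10 leaves 1 component; it is not a cut vertex. No other vertex is a cut vertex either.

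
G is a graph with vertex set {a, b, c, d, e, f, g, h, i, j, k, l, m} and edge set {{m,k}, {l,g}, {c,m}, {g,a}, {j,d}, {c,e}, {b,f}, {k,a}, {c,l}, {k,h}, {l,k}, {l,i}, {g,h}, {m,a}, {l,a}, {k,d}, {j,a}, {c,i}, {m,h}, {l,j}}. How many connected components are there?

Starting from b we can reach b, f. That is one component of size 2.
Starting from a we can reach a, c, d, e, g, h, i, j, k, l, m. That is one component of size 11.
Total: 2 components.

2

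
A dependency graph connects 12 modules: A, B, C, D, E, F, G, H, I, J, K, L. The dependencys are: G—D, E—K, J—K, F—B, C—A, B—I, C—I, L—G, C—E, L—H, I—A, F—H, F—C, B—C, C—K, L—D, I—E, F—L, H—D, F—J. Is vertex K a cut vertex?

No

Deleting K leaves 1 component (was 1) (its neighbors C, E, J remain connected to each other), so K is not a cut vertex.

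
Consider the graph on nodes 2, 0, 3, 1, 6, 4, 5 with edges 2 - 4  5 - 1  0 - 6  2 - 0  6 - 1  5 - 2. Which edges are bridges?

The edges on the cycle 5-2-0-6-1-5 are not bridges since each lies on that cycle.
But removing 2 - 4 disconnects 2 from 4 — this is a bridge.

2-4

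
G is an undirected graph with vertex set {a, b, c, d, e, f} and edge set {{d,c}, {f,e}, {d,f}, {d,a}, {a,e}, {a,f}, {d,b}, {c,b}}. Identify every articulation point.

d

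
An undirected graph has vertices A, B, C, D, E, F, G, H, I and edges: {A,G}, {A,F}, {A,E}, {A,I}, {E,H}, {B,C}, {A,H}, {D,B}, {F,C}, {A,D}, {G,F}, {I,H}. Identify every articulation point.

Removing A increases the component count from 1 to 2, so A is a cut vertex.
By contrast removing B leaves 1 component; it is not a cut vertex. No other vertex is a cut vertex either.

A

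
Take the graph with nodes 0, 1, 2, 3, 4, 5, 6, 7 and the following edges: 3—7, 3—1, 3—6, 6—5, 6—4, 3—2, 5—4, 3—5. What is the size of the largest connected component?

7

0 is isolated — a component by itself.
Starting from 1 we can reach 1, 2, 3, 4, 5, 6, 7. That is one component of size 7.
The largest has 7 vertices.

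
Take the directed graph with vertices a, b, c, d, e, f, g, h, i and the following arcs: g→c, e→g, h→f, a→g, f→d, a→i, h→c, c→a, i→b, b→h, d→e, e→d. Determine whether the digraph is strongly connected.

Yes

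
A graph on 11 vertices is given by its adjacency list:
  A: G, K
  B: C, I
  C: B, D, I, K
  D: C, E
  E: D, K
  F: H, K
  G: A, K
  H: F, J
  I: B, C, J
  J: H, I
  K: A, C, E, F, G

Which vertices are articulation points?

Removing K increases the component count from 1 to 2, so K is a cut vertex.
By contrast removing E leaves 1 component; it is not a cut vertex. No other vertex is a cut vertex either.

K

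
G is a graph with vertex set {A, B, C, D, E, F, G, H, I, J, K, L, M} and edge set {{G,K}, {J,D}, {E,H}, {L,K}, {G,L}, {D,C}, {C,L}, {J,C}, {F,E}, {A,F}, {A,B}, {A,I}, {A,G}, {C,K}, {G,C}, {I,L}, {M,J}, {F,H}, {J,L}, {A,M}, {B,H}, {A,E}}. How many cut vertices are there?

Removing A increases the component count from 1 to 2, so A is a cut vertex.
By contrast removing E leaves 1 component; it is not a cut vertex. No other vertex is a cut vertex either.

1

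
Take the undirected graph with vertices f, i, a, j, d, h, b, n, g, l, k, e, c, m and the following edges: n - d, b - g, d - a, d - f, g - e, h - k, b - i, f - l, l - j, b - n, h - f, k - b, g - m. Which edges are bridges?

a-d, b-g, b-i, e-g, f-l, g-m, j-l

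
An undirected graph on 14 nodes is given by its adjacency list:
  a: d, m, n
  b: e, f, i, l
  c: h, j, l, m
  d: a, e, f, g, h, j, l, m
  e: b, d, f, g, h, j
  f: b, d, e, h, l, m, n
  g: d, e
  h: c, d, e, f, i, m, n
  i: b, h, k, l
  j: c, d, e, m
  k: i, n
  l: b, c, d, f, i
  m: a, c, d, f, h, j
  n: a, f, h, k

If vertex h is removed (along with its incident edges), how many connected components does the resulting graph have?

With h gone, the remaining components are: {a, b, c, d, e, f, g, i, j, k, l, m, n}.
That is 1 component.

1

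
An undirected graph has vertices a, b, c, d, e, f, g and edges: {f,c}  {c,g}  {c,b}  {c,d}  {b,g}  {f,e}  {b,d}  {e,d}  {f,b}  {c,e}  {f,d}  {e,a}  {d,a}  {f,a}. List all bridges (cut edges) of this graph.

none

The edges on the cycle f-c-g-b-f are not bridges since each lies on that cycle.
Every edge lies on some cycle, so there are no bridges.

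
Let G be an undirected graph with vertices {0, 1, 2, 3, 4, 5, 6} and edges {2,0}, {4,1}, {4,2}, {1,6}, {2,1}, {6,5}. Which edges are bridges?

0-2, 1-6, 5-6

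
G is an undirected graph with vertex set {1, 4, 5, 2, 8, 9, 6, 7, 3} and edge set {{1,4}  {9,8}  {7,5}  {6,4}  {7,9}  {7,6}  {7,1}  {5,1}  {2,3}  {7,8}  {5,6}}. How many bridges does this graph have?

1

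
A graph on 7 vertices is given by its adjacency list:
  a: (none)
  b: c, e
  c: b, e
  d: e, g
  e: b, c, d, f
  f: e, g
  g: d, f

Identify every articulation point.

e

Removing e increases the component count from 2 to 3, so e is a cut vertex.
By contrast removing g leaves 2 components; it is not a cut vertex. No other vertex is a cut vertex either.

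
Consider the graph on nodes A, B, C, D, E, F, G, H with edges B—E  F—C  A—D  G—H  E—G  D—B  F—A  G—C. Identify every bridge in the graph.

The edges on the cycle F-A-D-B-E-G-C-F are not bridges since each lies on that cycle.
But removing G—H disconnects G from H — this is a bridge.

G-H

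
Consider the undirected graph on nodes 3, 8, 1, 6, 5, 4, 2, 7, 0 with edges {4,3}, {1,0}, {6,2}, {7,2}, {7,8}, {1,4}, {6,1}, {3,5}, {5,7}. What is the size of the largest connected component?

Starting from 0 we can reach 0, 1, 2, 3, 4, 5, 6, 7, 8. That is one component of size 9.
The largest has 9 vertices.

9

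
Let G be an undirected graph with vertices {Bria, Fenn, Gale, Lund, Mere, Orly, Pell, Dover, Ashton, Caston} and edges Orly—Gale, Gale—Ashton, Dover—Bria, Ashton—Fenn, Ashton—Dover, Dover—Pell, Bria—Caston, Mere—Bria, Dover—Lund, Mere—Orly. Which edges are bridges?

Ashton-Fenn, Bria-Caston, Dover-Lund, Dover-Pell

The edges on the cycle Mere-Orly-Gale-Ashton-Dover-Bria-Mere are not bridges since each lies on that cycle.
But removing Lund—Dover disconnects Lund from Dover; removing Bria—Caston disconnects Bria from Caston; removing Pell—Dover disconnects Pell from Dover; removing Ashton—Fenn disconnects Ashton from Fenn — these are bridges.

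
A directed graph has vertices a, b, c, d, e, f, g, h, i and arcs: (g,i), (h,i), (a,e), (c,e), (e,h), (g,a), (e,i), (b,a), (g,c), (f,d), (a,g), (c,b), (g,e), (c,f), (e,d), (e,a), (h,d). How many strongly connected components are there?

5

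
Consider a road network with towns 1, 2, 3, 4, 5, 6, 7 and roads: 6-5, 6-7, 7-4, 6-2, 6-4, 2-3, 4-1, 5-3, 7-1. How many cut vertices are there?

1

Removing 6 increases the component count from 1 to 2, so 6 is a cut vertex.
By contrast removing 7 leaves 1 component; it is not a cut vertex. No other vertex is a cut vertex either.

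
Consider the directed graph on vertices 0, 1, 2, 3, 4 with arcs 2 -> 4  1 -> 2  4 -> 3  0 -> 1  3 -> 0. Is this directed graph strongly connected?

Yes

From 3 we can reach every vertex (0, 1, 2, 3, 4), and every vertex can reach 3 (0, 1, 2, 3, 4). So the whole graph is one strongly connected component.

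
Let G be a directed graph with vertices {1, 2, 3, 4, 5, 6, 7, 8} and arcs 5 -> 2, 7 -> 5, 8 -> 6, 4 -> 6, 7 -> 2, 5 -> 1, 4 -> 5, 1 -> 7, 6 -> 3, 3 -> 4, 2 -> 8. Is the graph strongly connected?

Yes

From 7 we can reach every vertex (1, 2, 3, 4, 5, 6, 7, 8), and every vertex can reach 7 (1, 2, 3, 4, 5, 6, 7, 8). So the whole graph is one strongly connected component.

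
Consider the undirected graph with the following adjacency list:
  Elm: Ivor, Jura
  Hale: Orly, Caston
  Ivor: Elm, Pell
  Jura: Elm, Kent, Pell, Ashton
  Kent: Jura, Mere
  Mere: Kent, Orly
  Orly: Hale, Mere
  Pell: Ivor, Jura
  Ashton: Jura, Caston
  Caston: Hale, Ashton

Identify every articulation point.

Removing Jura increases the component count from 1 to 2, so Jura is a cut vertex.
By contrast removing Kent leaves 1 component; it is not a cut vertex. No other vertex is a cut vertex either.

Jura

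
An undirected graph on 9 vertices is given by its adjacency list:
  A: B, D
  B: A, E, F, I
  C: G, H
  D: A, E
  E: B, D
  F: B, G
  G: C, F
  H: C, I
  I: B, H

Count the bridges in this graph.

The edges on the cycle B-I-H-C-G-F-B are not bridges since each lies on that cycle.
Every edge lies on some cycle, so there are no bridges.

0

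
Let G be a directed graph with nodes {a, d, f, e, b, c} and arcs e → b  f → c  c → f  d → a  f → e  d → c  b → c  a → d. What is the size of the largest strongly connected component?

{b, c, e, f} are all mutually reachable — one SCC of size 4.
{a, d} are all mutually reachable — one SCC of size 2.
The largest has 4 vertices.

4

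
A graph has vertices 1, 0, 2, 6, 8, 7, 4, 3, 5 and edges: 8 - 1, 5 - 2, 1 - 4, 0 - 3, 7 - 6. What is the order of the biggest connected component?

3

Starting from 2 we can reach 2, 5. That is one component of size 2.
Starting from 0 we can reach 0, 3. That is one component of size 2.
Starting from 6 we can reach 6, 7. That is one component of size 2.
Starting from 1 we can reach 1, 4, 8. That is one component of size 3.
The largest has 3 vertices.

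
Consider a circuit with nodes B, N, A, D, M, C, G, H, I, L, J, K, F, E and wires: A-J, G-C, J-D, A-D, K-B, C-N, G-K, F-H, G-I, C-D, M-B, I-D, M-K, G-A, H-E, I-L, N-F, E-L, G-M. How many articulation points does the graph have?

1

Removing G increases the component count from 1 to 2, so G is a cut vertex.
By contrast removing K leaves 1 component; it is not a cut vertex. No other vertex is a cut vertex either.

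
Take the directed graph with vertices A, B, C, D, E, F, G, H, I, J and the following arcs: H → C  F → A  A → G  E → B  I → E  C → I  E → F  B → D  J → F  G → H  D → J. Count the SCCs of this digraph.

1

{A, B, C, D, E, F, G, H, I, J} are all mutually reachable — one SCC of size 10.
That gives 1 strongly connected component.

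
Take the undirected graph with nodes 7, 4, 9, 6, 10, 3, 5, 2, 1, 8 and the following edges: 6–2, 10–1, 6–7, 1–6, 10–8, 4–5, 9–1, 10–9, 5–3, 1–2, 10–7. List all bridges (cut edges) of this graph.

10-8, 3-5, 4-5

The edges on the cycle 10-9-1-10 are not bridges since each lies on that cycle.
But removing 5–3 disconnects 5 from 3; removing 8–10 disconnects 8 from 10; removing 5–4 disconnects 5 from 4 — these are bridges.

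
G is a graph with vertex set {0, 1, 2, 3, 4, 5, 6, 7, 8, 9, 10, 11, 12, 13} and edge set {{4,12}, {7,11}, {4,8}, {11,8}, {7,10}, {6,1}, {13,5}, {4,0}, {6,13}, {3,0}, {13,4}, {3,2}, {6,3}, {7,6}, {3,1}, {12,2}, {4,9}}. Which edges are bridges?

10-7, 13-5, 4-9

The edges on the cycle 7-11-8-4-13-6-7 are not bridges since each lies on that cycle.
But removing 9—4 disconnects 9 from 4; removing 10—7 disconnects 10 from 7; removing 13—5 disconnects 13 from 5 — these are bridges.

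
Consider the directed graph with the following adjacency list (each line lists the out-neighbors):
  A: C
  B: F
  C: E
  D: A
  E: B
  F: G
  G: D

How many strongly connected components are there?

{A, B, C, D, E, F, G} are all mutually reachable — one SCC of size 7.
That gives 1 strongly connected component.

1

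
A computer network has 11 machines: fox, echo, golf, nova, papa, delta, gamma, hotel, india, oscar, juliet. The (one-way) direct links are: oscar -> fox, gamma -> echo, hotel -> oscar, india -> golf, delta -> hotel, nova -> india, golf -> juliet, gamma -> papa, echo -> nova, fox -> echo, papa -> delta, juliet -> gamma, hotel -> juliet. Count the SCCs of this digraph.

1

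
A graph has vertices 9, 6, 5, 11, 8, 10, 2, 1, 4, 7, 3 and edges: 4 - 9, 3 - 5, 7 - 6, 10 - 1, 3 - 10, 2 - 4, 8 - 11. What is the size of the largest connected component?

4

Starting from 6 we can reach 6, 7. That is one component of size 2.
Starting from 8 we can reach 8, 11. That is one component of size 2.
Starting from 2 we can reach 2, 4, 9. That is one component of size 3.
Starting from 1 we can reach 1, 3, 5, 10. That is one component of size 4.
The largest has 4 vertices.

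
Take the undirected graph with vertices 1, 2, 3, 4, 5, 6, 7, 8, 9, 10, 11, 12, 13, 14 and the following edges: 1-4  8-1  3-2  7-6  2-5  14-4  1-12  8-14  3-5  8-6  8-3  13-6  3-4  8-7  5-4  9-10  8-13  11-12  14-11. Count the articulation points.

1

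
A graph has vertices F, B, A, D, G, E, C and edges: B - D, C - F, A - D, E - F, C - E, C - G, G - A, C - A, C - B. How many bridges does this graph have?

0

The edges on the cycle C-E-F-C are not bridges since each lies on that cycle.
Every edge lies on some cycle, so there are no bridges.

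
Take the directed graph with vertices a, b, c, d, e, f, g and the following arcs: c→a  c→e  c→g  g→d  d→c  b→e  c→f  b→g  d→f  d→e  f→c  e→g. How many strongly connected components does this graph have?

{c, d, e, f, g} are all mutually reachable — one SCC of size 5.
{a} is an SCC by itself.
{b} is an SCC by itself.
That gives 3 strongly connected components.

3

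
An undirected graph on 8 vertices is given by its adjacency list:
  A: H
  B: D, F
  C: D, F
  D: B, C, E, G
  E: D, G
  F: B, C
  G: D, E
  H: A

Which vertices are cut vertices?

D

Removing D increases the component count from 2 to 3, so D is a cut vertex.
By contrast removing C leaves 2 components; it is not a cut vertex. No other vertex is a cut vertex either.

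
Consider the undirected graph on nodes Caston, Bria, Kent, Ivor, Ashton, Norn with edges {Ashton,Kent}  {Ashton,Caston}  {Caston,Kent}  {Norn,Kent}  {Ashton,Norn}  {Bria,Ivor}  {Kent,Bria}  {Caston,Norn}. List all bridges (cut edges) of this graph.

The edges on the cycle Caston-Norn-Kent-Caston are not bridges since each lies on that cycle.
But removing Ivor–Bria disconnects Ivor from Bria; removing Kent–Bria disconnects Kent from Bria — these are bridges.

Bria-Ivor, Bria-Kent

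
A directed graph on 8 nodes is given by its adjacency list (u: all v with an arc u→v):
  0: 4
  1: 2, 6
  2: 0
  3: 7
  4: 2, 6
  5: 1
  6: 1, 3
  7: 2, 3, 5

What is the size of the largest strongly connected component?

8

{0, 1, 2, 3, 4, 5, 6, 7} are all mutually reachable — one SCC of size 8.
The largest has 8 vertices.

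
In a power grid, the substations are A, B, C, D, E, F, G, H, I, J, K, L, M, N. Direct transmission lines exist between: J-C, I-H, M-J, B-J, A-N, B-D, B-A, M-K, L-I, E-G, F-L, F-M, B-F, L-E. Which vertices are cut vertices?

Removing A increases the component count from 1 to 2, so A is a cut vertex.
Removing B increases the component count from 1 to 3, so B is a cut vertex.
Removing E increases the component count from 1 to 2, so E is a cut vertex.
Likewise F, I, J, L, M are cut vertices.
By contrast removing H leaves 1 component; it is not a cut vertex. No other vertex is a cut vertex either.

A, B, E, F, I, J, L, M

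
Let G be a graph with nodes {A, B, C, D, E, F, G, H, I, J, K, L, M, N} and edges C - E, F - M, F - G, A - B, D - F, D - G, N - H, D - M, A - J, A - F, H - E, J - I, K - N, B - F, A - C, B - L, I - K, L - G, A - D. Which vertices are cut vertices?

A

Removing A increases the component count from 1 to 2, so A is a cut vertex.
By contrast removing K leaves 1 component; it is not a cut vertex. No other vertex is a cut vertex either.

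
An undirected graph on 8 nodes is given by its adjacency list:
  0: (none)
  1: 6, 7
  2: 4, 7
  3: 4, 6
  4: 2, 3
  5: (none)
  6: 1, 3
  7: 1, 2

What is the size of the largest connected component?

6

5 is isolated — a component by itself.
0 is isolated — a component by itself.
Starting from 1 we can reach 1, 2, 3, 4, 6, 7. That is one component of size 6.
The largest has 6 vertices.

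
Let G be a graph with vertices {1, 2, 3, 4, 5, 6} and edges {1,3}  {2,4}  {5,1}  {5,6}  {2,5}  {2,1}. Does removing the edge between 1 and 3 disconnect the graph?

Yes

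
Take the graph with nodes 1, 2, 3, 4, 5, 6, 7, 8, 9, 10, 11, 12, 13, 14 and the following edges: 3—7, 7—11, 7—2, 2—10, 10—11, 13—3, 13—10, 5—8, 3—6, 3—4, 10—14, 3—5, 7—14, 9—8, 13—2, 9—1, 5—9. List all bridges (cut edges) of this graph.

The edges on the cycle 13-3-7-11-10-2-13 are not bridges since each lies on that cycle.
But removing 1—9 disconnects 1 from 9; removing 3—5 disconnects 3 from 5; removing 6—3 disconnects 6 from 3; removing 3—4 disconnects 3 from 4 — these are bridges.

1-9, 3-4, 3-5, 3-6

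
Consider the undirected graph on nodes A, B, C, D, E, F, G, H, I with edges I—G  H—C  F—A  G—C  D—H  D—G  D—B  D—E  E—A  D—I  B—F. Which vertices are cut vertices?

D

Removing D increases the component count from 1 to 2, so D is a cut vertex.
By contrast removing B leaves 1 component; it is not a cut vertex. No other vertex is a cut vertex either.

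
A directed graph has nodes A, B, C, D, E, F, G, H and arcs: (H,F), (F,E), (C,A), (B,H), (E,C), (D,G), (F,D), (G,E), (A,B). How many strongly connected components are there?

1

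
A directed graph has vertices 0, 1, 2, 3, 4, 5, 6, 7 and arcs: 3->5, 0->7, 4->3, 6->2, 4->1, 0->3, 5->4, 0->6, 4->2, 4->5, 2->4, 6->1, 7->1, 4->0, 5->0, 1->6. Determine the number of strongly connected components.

{0, 1, 2, 3, 4, 5, 6, 7} are all mutually reachable — one SCC of size 8.
That gives 1 strongly connected component.

1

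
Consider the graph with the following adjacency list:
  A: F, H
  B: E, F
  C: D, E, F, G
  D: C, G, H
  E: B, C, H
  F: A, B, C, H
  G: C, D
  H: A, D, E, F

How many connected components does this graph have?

1

Starting from A we can reach A, B, C, D, E, F, G, H. That is one component of size 8.
Total: 1 component.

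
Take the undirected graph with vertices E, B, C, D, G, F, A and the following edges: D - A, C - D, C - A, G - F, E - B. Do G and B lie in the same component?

The component containing G is {F, G}, and B is not in it.

No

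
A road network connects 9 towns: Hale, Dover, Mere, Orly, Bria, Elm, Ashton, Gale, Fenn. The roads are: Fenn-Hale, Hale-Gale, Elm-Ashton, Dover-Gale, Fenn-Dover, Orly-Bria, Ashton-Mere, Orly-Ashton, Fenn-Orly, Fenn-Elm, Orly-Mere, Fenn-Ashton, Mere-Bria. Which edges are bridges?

none

The edges on the cycle Fenn-Elm-Ashton-Fenn are not bridges since each lies on that cycle.
Every edge lies on some cycle, so there are no bridges.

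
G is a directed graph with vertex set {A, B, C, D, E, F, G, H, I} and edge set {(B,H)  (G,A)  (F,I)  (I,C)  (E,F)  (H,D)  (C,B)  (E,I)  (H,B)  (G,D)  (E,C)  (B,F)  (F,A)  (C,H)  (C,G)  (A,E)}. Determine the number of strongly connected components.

{A, B, C, E, F, G, H, I} are all mutually reachable — one SCC of size 8.
{D} is an SCC by itself.
That gives 2 strongly connected components.

2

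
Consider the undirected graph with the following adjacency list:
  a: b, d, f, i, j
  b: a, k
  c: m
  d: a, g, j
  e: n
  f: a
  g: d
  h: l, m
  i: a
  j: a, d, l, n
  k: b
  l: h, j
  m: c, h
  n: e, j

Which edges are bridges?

a-b, a-f, a-i, b-k, c-m, d-g, e-n, h-l, h-m, j-l, j-n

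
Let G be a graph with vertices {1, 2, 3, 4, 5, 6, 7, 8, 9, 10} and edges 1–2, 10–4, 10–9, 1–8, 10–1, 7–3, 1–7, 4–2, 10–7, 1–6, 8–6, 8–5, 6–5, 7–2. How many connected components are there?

1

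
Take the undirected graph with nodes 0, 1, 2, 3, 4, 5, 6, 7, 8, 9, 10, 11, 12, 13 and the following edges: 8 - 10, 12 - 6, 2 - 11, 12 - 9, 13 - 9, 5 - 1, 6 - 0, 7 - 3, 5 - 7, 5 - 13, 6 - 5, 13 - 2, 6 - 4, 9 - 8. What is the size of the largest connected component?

14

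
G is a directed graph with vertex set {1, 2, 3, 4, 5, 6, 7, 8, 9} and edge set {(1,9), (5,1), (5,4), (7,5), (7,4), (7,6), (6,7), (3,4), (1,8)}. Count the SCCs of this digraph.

8

{6, 7} are all mutually reachable — one SCC of size 2.
{5} is an SCC by itself.
{2} is an SCC by itself.
{4} is an SCC by itself.
{1} is an SCC by itself.
(and 3 more singleton SCCs)
That gives 8 strongly connected components.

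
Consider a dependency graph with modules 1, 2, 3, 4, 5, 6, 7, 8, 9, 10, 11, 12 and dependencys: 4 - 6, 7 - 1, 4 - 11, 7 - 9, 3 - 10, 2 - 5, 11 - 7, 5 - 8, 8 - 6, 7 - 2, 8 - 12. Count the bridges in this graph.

The edges on the cycle 4-11-7-2-5-8-6-4 are not bridges since each lies on that cycle.
But removing 12 - 8 disconnects 12 from 8; removing 3 - 10 disconnects 3 from 10; removing 7 - 1 disconnects 7 from 1; removing 9 - 7 disconnects 9 from 7 — these are bridges.
That makes 4 bridges.

4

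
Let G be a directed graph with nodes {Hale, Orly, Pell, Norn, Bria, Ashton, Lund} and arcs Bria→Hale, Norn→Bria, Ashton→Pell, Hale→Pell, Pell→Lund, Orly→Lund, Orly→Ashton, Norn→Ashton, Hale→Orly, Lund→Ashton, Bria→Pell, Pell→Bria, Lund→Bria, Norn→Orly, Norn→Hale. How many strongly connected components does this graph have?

{Bria, Hale, Lund, Orly, Pell, Ashton} are all mutually reachable — one SCC of size 6.
{Norn} is an SCC by itself.
That gives 2 strongly connected components.

2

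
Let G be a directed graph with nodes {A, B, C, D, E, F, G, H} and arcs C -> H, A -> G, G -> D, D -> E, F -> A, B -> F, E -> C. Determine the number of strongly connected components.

{A} is an SCC by itself.
{E} is an SCC by itself.
{F} is an SCC by itself.
{C} is an SCC by itself.
{D} is an SCC by itself.
(and 3 more singleton SCCs)
That gives 8 strongly connected components.

8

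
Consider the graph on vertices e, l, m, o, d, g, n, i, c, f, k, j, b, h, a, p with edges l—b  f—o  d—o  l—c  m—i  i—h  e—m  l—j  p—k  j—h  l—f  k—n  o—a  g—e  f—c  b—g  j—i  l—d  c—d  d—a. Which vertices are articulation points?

k, l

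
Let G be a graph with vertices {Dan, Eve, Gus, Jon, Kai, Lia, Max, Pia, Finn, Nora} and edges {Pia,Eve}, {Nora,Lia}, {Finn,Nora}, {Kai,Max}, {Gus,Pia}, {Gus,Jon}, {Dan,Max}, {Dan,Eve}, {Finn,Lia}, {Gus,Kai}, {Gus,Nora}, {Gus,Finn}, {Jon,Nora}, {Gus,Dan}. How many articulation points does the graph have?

1

Removing Gus increases the component count from 1 to 2, so Gus is a cut vertex.
By contrast removing Max leaves 1 component; it is not a cut vertex. No other vertex is a cut vertex either.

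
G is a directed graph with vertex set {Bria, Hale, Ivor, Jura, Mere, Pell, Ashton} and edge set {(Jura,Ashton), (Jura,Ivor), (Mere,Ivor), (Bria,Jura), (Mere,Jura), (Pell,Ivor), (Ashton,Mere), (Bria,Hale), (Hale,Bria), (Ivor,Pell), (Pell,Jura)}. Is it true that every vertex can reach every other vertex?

No

There is no directed path from Mere to Hale, so the graph is not strongly connected.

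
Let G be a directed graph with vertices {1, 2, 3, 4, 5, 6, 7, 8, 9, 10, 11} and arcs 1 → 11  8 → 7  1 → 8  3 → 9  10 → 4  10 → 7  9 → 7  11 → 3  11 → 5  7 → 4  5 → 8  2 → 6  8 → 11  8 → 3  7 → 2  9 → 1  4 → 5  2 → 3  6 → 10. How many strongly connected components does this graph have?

1

{1, 2, 3, 4, 5, 6, 7, 8, 9, 10, 11} are all mutually reachable — one SCC of size 11.
That gives 1 strongly connected component.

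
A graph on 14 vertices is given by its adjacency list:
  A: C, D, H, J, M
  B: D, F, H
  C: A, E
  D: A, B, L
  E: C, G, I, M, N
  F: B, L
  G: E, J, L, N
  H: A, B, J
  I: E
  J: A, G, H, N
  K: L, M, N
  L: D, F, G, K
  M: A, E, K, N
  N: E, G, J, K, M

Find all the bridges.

E-I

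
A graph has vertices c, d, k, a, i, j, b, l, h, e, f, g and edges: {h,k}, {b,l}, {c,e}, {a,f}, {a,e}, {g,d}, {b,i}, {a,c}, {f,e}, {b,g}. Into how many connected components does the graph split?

j is isolated — a component by itself.
Starting from h we can reach h, k. That is one component of size 2.
Starting from a we can reach a, c, e, f. That is one component of size 4.
Starting from b we can reach b, d, g, i, l. That is one component of size 5.
Total: 4 components.

4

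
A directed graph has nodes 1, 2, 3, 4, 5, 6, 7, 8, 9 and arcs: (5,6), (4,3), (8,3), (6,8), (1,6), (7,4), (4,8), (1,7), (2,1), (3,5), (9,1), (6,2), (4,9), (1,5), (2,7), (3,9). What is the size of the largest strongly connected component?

9

{1, 2, 3, 4, 5, 6, 7, 8, 9} are all mutually reachable — one SCC of size 9.
The largest has 9 vertices.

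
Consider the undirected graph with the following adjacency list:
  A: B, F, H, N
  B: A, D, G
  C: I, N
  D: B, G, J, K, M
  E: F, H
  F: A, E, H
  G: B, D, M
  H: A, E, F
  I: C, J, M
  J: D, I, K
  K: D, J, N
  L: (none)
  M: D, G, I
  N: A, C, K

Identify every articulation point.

A

Removing A increases the component count from 2 to 3, so A is a cut vertex.
By contrast removing G leaves 2 components; it is not a cut vertex. No other vertex is a cut vertex either.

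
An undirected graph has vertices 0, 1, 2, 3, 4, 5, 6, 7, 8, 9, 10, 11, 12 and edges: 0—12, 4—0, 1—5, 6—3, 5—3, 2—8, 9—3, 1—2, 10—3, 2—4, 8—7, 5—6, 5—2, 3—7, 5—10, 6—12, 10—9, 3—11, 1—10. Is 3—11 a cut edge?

Removing 3—11 leaves no path between 3 and 11: the component count goes from 1 to 2. So it is a bridge.

Yes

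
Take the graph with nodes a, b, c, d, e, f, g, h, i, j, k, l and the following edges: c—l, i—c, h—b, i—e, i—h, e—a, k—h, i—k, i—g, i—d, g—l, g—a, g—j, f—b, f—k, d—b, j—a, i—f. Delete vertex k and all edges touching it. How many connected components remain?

1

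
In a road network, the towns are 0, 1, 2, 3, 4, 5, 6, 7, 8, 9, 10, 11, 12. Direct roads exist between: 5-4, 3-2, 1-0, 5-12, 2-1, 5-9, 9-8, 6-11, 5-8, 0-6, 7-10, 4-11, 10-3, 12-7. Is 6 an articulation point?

Deleting 6 leaves 1 component (was 1) (its neighbors 0, 11 remain connected to each other), so 6 is not a cut vertex.

No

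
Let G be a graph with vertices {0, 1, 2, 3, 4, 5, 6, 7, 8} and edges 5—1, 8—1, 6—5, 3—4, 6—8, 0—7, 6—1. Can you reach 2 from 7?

The component containing 7 is {0, 7}, and 2 is not in it.

No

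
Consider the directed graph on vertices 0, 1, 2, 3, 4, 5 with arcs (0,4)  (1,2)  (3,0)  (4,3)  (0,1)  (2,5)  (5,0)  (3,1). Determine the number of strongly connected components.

1

{0, 1, 2, 3, 4, 5} are all mutually reachable — one SCC of size 6.
That gives 1 strongly connected component.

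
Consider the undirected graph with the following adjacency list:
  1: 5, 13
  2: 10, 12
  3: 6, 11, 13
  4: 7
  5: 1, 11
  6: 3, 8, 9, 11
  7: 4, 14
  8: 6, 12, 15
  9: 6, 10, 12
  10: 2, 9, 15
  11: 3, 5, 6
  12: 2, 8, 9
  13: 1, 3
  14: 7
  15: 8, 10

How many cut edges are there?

2

The edges on the cycle 6-11-5-1-13-3-6 are not bridges since each lies on that cycle.
But removing 7-4 disconnects 7 from 4; removing 14-7 disconnects 14 from 7 — these are bridges.
That makes 2 bridges.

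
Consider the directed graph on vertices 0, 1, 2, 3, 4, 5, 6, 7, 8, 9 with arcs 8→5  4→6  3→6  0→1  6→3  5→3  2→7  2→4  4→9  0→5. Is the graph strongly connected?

No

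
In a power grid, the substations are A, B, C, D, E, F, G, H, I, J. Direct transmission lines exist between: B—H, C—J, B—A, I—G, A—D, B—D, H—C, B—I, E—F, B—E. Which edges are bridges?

B-E, B-H, B-I, C-H, C-J, E-F, G-I

The edges on the cycle B-A-D-B are not bridges since each lies on that cycle.
But removing B—I disconnects B from I; removing B—E disconnects B from E; removing C—H disconnects C from H; removing J—C disconnects J from C — these are bridges.
In total 7 edges are bridges.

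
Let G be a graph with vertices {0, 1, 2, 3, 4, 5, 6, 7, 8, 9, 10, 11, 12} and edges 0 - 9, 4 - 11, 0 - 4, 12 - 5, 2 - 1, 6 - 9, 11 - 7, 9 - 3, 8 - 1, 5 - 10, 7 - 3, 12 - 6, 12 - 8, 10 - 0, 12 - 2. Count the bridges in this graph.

0

The edges on the cycle 12-8-1-2-12 are not bridges since each lies on that cycle.
Every edge lies on some cycle, so there are no bridges.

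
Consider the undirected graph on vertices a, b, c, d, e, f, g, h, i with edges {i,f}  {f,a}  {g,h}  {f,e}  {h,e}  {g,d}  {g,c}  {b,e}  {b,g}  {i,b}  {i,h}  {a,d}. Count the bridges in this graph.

1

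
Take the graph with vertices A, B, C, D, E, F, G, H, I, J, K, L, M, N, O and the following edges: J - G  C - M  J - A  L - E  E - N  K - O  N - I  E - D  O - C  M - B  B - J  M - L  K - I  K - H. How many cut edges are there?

The edges on the cycle K-O-C-M-L-E-N-I-K are not bridges since each lies on that cycle.
But removing K - H disconnects K from H; removing D - E disconnects D from E; removing J - A disconnects J from A; removing B - J disconnects B from J — these are bridges.
In total 6 edges are bridges.

6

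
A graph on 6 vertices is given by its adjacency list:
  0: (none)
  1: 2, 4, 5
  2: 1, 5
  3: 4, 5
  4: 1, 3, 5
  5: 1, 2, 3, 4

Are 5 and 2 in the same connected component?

From 5 we can reach 1, 2, 3, 4, 5, which includes 2.

Yes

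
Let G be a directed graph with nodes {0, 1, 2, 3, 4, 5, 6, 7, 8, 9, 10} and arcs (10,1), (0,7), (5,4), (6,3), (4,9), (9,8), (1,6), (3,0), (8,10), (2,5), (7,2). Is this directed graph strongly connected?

Yes

From 4 we can reach every vertex (0, 1, 2, 3, 4, 5, 6, 7, 8, 9, 10), and every vertex can reach 4 (0, 1, 2, 3, 4, 5, 6, 7, 8, 9, 10). So the whole graph is one strongly connected component.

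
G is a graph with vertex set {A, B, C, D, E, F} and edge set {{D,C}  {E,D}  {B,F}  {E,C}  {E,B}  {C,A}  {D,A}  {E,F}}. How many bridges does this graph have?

0

The edges on the cycle E-B-F-E are not bridges since each lies on that cycle.
Every edge lies on some cycle, so there are no bridges.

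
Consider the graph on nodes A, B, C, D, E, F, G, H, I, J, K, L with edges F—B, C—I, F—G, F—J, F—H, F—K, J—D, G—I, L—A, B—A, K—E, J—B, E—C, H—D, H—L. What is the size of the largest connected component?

12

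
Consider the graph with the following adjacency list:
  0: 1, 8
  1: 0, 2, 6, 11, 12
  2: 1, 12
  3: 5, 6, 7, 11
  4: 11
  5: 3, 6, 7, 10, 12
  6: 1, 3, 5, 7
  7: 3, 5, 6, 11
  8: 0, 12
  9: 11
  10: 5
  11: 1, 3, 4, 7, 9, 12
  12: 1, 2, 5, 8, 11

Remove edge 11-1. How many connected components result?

11 and 1 are still connected via 11-12-1, so the component count stays at 1.

1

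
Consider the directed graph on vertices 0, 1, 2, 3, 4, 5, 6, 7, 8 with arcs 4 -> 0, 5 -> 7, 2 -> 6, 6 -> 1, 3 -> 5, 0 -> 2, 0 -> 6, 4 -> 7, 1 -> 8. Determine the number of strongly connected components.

{2} is an SCC by itself.
{0} is an SCC by itself.
{3} is an SCC by itself.
{4} is an SCC by itself.
{1} is an SCC by itself.
(and 4 more singleton SCCs)
That gives 9 strongly connected components.

9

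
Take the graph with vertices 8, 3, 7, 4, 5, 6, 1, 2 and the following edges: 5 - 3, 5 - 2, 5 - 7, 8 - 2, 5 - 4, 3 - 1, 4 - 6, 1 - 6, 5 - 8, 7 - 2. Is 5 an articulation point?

Yes

Deleting 5 raises the number of components from 1 to 2, so 5 is a cut vertex.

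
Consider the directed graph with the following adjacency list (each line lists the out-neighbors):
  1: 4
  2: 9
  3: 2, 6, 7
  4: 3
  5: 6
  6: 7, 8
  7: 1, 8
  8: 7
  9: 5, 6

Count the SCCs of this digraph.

{1, 2, 3, 4, 5, 6, 7, 8, 9} are all mutually reachable — one SCC of size 9.
That gives 1 strongly connected component.

1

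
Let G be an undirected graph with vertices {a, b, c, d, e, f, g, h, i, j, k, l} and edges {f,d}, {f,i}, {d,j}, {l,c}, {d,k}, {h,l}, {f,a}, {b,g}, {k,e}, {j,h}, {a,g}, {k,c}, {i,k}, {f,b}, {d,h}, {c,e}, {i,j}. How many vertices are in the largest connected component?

Starting from a we can reach a, b, c, d, e, f, g, h, i, j, k, l. That is one component of size 12.
The largest has 12 vertices.

12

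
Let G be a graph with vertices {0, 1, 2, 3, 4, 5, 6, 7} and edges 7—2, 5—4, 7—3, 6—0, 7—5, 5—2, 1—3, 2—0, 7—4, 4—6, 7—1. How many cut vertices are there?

1

Removing 7 increases the component count from 1 to 2, so 7 is a cut vertex.
By contrast removing 6 leaves 1 component; it is not a cut vertex. No other vertex is a cut vertex either.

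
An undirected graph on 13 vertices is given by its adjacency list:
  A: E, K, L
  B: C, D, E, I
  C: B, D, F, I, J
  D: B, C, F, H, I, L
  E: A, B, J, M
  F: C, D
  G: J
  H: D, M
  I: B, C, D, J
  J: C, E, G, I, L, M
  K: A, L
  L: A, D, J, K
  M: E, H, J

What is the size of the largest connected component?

Starting from A we can reach A, B, C, D, E, F, G, H, I, J, K, L, M. That is one component of size 13.
The largest has 13 vertices.

13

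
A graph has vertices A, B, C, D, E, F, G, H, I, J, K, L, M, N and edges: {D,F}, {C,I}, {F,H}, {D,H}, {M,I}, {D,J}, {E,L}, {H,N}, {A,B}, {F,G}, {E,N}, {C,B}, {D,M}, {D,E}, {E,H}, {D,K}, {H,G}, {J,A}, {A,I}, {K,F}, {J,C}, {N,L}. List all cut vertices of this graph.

Removing D increases the component count from 1 to 2, so D is a cut vertex.
By contrast removing I leaves 1 component; it is not a cut vertex. No other vertex is a cut vertex either.

D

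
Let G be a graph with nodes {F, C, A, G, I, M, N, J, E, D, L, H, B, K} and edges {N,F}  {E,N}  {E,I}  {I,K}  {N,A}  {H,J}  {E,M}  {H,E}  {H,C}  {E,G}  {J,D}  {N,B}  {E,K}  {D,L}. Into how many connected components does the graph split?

1

Starting from A we can reach A, B, C, D, E, F, G, H, I, J, K, L, M, N. That is one component of size 14.
Total: 1 component.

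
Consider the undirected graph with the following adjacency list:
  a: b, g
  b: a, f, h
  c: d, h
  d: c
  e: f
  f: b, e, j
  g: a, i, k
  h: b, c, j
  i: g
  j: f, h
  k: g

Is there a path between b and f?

From b we can reach a, b, c, d, e, f, g, h, i, j, k, which includes f.

Yes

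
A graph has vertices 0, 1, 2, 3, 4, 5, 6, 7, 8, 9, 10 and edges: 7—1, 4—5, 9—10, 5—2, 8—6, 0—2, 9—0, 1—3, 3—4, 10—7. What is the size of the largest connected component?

9

Starting from 6 we can reach 6, 8. That is one component of size 2.
Starting from 0 we can reach 0, 1, 2, 3, 4, 5, 7, 9, 10. That is one component of size 9.
The largest has 9 vertices.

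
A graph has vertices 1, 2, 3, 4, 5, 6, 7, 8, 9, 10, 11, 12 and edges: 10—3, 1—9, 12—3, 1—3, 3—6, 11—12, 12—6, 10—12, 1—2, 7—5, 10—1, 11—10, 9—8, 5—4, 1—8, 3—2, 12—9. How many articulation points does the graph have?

1

Removing 5 increases the component count from 2 to 3, so 5 is a cut vertex.
By contrast removing 8 leaves 2 components; it is not a cut vertex. No other vertex is a cut vertex either.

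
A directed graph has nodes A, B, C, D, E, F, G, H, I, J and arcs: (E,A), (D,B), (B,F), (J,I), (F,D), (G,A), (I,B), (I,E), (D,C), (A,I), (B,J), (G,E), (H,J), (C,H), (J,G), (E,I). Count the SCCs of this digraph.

{A, B, C, D, E, F, G, H, I, J} are all mutually reachable — one SCC of size 10.
That gives 1 strongly connected component.

1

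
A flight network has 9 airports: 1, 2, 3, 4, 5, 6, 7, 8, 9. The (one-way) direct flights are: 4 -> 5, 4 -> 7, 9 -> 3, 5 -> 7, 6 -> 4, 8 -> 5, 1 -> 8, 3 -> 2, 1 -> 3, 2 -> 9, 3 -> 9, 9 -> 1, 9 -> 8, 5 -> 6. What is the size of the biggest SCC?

4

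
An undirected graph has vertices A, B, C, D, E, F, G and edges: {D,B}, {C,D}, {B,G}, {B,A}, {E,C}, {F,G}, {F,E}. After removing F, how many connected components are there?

1

With F gone, the remaining components are: {A, B, C, D, E, G}.
That is 1 component.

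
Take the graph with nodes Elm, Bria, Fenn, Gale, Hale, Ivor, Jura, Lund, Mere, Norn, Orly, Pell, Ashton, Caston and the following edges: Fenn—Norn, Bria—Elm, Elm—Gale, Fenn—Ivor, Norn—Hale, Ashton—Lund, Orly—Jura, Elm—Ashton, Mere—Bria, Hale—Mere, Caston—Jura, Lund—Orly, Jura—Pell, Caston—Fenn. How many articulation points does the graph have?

Removing Elm increases the component count from 1 to 2, so Elm is a cut vertex.
Removing Fenn increases the component count from 1 to 2, so Fenn is a cut vertex.
Removing Jura increases the component count from 1 to 2, so Jura is a cut vertex.
By contrast removing Mere leaves 1 component; it is not a cut vertex. No other vertex is a cut vertex either.

3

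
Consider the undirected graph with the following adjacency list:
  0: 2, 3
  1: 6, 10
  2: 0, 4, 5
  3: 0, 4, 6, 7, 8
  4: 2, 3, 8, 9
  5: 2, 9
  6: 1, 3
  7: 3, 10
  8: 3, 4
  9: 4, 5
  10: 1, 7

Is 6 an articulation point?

No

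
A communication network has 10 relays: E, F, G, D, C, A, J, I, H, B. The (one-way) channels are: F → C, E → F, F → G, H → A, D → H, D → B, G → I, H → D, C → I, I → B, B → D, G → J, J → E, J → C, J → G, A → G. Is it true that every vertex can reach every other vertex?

From D we can reach every vertex (A, B, C, D, E, F, G, H, I, J), and every vertex can reach D (A, B, C, D, E, F, G, H, I, J). So the whole graph is one strongly connected component.

Yes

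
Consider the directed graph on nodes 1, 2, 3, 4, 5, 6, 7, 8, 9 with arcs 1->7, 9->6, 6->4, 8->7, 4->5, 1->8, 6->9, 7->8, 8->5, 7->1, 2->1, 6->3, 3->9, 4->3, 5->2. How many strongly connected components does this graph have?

{1, 2, 5, 7, 8} are all mutually reachable — one SCC of size 5.
{3, 4, 6, 9} are all mutually reachable — one SCC of size 4.
That gives 2 strongly connected components.

2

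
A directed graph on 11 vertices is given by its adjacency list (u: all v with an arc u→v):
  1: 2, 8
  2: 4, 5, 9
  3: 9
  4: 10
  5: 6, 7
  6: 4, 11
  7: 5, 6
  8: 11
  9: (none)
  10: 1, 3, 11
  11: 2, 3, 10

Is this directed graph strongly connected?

No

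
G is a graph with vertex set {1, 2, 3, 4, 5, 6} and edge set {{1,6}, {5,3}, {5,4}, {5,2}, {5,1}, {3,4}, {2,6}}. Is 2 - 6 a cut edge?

No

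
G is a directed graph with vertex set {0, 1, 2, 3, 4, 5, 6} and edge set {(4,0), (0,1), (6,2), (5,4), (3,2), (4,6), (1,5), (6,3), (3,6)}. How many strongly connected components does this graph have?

3

{0, 1, 4, 5} are all mutually reachable — one SCC of size 4.
{3, 6} are all mutually reachable — one SCC of size 2.
{2} is an SCC by itself.
That gives 3 strongly connected components.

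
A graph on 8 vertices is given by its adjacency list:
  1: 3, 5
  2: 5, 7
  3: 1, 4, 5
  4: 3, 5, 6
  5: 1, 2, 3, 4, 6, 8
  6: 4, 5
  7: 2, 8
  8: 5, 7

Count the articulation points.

1

Removing 5 increases the component count from 1 to 2, so 5 is a cut vertex.
By contrast removing 3 leaves 1 component; it is not a cut vertex. No other vertex is a cut vertex either.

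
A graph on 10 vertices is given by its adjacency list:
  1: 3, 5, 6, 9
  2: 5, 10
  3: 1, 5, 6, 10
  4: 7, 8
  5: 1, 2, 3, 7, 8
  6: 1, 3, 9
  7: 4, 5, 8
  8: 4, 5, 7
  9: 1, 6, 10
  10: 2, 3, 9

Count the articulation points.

Removing 5 increases the component count from 1 to 2, so 5 is a cut vertex.
By contrast removing 1 leaves 1 component; it is not a cut vertex. No other vertex is a cut vertex either.

1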